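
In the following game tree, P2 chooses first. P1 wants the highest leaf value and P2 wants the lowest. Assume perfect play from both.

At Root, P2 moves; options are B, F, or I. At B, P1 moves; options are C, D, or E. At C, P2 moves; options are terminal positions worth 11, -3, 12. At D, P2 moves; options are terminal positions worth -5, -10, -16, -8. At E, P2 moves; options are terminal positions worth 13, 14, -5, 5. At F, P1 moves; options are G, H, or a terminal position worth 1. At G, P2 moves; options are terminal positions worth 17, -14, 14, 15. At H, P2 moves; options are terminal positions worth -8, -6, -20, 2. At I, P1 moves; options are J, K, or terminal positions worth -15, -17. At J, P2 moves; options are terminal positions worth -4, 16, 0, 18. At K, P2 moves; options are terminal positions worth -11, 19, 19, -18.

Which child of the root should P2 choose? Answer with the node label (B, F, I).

I

C (P2): min(11, -3, 12) = -3
D (P2): min(-5, -10, -16, -8) = -16
E (P2): min(13, 14, -5, 5) = -5
B (P1): max(-3, -16, -5) = -3
G (P2): min(17, -14, 14, 15) = -14
H (P2): min(-8, -6, -20, 2) = -20
F (P1): max(-14, -20, 1) = 1
J (P2): min(-4, 16, 0, 18) = -4
K (P2): min(-11, 19, 19, -18) = -18
I (P1): max(-4, -18, -15, -17) = -4
Root (P2): min(-3, 1, -4) = -4
P2 picks the child with the lowest value: I (value -4).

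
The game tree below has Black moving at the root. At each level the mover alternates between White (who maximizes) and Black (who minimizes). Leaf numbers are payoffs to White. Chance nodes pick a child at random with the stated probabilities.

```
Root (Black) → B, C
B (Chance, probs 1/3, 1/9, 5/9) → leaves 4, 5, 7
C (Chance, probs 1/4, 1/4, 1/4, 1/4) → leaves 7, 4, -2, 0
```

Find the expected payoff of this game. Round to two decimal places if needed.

B (Chance): 1/3·4 + 1/9·5 + 5/9·7 = 5.78
C (Chance): 1/4·7 + 1/4·4 + 1/4·-2 + 1/4·0 = 2.25
Root (Black): min(5.78, 2.25) = 2.25

2.25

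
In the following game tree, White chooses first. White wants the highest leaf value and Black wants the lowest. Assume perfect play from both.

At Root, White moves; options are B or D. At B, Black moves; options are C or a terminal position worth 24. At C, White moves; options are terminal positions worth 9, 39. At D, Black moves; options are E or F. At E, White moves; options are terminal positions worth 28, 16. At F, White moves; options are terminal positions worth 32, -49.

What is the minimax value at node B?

24

C: max(9, 39) = 39
B: min(39, 24) = 24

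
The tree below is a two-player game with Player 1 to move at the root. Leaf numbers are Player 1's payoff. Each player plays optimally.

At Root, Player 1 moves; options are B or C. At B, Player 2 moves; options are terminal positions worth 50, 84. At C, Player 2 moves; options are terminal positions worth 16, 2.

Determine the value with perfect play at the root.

50

B (Player 2): min(50, 84) = 50
C (Player 2): min(16, 2) = 2
Root (Player 1): max(50, 2) = 50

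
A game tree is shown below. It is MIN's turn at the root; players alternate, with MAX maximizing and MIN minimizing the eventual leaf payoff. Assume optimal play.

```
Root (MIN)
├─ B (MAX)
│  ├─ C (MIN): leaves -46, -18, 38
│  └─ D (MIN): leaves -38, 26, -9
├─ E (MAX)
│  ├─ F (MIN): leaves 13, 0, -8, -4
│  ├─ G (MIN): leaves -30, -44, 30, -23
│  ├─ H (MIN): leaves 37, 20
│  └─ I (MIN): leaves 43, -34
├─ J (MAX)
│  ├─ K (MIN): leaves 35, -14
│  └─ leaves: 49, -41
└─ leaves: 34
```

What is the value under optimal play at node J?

K: min(35, -14) = -14
J: max(-14, 49, -41) = 49

49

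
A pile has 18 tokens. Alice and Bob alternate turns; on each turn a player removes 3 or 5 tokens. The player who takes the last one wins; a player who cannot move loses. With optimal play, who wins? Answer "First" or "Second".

W/L table (W = player to move can force a win):
i:   0  1  2  3  4  5  6  7  8  9 10 11 12 13 14 15 16 17 18
     L  L  L  W  W  W  W  W  L  L  L  W  W  W  W  W  L  L  L
Position 18 is L, so the second player wins.

Second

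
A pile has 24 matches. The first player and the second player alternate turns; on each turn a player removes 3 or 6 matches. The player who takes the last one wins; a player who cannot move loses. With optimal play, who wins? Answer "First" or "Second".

i:   0  1  2  3  4  5  6  7  8  9 10 11 12 13 14 15 16 17 18 19 20 21 22 23 24
     L  L  L  W  W  W  W  W  W  L  L  L  W  W  W  W  W  W  L  L  L  W  W  W  W
Position 24 is W, so the first player wins.

First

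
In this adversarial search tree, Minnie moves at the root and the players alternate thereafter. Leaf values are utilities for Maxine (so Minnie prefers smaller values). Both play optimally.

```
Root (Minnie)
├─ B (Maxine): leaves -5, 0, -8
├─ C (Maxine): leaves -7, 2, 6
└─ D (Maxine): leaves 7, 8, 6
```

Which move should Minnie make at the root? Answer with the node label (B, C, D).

B

B (Maxine): max(-5, 0, -8) = 0
C (Maxine): max(-7, 2, 6) = 6
D (Maxine): max(7, 8, 6) = 8
Root (Minnie): min(0, 6, 8) = 0
Minnie picks the child with the lowest value: B (value 0).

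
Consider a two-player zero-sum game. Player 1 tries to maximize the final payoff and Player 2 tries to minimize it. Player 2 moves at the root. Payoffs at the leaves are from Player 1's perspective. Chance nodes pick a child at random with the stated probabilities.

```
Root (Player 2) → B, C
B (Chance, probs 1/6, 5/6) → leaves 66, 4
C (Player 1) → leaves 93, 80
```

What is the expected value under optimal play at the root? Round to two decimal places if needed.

B (Chance): 1/6·66 + 5/6·4 = 14.33
C (Player 1): max(93, 80) = 93
Root (Player 2): min(14.33, 93) = 14.33

14.33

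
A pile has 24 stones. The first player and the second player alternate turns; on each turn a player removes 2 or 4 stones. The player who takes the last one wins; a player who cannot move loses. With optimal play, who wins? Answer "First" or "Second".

Second

Compute winning (W) and losing (L) positions by backward induction:
i:   0  1  2  3  4  5  6  7  8  9 10 11 12 13 14 15 16 17 18 19 20 21 22 23 24
     L  L  W  W  W  W  L  L  W  W  W  W  L  L  W  W  W  W  L  L  W  W  W  W  L
Position 24 is L, so the second player wins.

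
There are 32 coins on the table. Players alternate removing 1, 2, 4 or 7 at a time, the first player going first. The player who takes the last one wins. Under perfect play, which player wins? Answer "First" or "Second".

W/L table (W = player to move can force a win):
i:   0  1  2  3  4  5  6  7  8  9 10 11 12 13 14 15 16 17 18 19 20 21 22 23 24 25 26 27 28 29 30 31 32
     L  W  W  L  W  W  L  W  W  L  W  W  L  W  W  L  W  W  L  W  W  L  W  W  L  W  W  L  W  W  L  W  W
Position 32 is W, so the first player wins.

First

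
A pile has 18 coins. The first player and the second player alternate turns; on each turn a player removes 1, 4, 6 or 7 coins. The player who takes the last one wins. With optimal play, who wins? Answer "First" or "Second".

W/L table (W = player to move can force a win):
i:   0  1  2  3  4  5  6  7  8  9 10 11 12 13 14 15 16 17 18
     L  W  L  W  W  L  W  W  W  W  L  W  W  L  W  L  W  W  L
Position 18 is L, so the second player wins.

Second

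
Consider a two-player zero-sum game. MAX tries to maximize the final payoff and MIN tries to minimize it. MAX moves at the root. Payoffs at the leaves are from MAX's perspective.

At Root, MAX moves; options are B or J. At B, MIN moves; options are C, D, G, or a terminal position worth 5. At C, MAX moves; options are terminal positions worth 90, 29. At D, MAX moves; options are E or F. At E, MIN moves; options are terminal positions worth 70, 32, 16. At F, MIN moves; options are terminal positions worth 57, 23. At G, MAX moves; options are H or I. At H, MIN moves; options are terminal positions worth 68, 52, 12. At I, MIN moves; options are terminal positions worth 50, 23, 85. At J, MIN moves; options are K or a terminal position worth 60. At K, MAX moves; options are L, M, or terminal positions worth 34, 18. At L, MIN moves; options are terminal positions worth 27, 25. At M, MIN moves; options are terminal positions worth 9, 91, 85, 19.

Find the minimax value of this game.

34

C (MAX): max(90, 29) = 90
E (MIN): min(70, 32, 16) = 16
F (MIN): min(57, 23) = 23
D (MAX): max(16, 23) = 23
H (MIN): min(68, 52, 12) = 12
I (MIN): min(50, 23, 85) = 23
G (MAX): max(12, 23) = 23
B (MIN): min(90, 23, 23, 5) = 5
L (MIN): min(27, 25) = 25
M (MIN): min(9, 91, 85, 19) = 9
K (MAX): max(25, 9, 34, 18) = 34
J (MIN): min(34, 60) = 34
Root (MAX): max(5, 34) = 34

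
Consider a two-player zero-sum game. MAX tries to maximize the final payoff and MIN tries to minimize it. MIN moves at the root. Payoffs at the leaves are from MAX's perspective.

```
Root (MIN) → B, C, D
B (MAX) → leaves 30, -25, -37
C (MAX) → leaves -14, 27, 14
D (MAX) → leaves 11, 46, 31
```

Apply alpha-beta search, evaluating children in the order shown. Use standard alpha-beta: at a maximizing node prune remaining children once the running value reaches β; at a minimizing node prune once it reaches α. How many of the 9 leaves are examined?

B [α=-∞,β=+∞]: v=30
C [α=-∞,β=30]: v=27
D [α=-∞,β=27]: v=46 after child 2 ≥ β → β-cutoff, skip 1
Root [α=-∞,β=+∞]: v=27
Leaves evaluated: 8 of 9.

8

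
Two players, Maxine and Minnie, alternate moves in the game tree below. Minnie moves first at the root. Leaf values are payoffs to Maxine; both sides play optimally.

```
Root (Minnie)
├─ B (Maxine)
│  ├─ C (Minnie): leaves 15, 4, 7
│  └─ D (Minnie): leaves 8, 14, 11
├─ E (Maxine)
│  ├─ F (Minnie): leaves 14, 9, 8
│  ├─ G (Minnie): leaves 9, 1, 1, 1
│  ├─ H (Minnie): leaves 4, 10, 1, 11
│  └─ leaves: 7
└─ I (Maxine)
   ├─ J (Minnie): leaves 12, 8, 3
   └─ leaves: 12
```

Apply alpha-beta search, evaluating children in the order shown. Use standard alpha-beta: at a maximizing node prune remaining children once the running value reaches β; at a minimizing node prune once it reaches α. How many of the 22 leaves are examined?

13

C [α=-∞,β=+∞]: v=4
D [α=4,β=+∞]: v=8
B [α=-∞,β=+∞]: v=8
F [α=-∞,β=8]: v=8
E [α=-∞,β=8]: v=8 after child 1 ≥ β → β-cutoff, skip 3
J [α=-∞,β=8]: v=3
I [α=-∞,β=8]: v=12
Root [α=-∞,β=+∞]: v=8
Leaves evaluated: 13 of 22.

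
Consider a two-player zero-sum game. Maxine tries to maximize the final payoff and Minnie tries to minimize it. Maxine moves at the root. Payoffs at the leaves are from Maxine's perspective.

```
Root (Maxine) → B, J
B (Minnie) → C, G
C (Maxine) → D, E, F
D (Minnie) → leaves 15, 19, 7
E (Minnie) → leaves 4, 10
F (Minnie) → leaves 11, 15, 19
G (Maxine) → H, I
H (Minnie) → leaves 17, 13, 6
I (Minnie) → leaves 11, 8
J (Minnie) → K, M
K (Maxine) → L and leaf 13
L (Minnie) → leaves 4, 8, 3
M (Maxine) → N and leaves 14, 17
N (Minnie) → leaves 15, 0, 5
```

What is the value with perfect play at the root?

13

D (Minnie): min(15, 19, 7) = 7
E (Minnie): min(4, 10) = 4
F (Minnie): min(11, 15, 19) = 11
C (Maxine): max(7, 4, 11) = 11
H (Minnie): min(17, 13, 6) = 6
I (Minnie): min(11, 8) = 8
G (Maxine): max(6, 8) = 8
B (Minnie): min(11, 8) = 8
L (Minnie): min(4, 8, 3) = 3
K (Maxine): max(3, 13) = 13
N (Minnie): min(15, 0, 5) = 0
M (Maxine): max(0, 14, 17) = 17
J (Minnie): min(13, 17) = 13
Root (Maxine): max(8, 13) = 13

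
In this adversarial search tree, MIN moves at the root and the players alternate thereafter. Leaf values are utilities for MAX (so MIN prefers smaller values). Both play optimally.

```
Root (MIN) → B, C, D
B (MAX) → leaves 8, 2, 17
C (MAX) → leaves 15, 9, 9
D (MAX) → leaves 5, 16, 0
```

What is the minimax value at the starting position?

15

B (MAX): max(8, 2, 17) = 17
C (MAX): max(15, 9, 9) = 15
D (MAX): max(5, 16, 0) = 16
Root (MIN): min(17, 15, 16) = 15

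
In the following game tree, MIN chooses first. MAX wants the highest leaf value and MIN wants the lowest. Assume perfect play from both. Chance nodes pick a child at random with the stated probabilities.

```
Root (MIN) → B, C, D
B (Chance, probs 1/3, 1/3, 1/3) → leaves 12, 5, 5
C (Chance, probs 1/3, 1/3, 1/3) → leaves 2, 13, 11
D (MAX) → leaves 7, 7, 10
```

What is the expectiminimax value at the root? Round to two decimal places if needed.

B (Chance): 1/3·12 + 1/3·5 + 1/3·5 = 7.33
C (Chance): 1/3·2 + 1/3·13 + 1/3·11 = 8.67
D (MAX): max(7, 7, 10) = 10
Root (MIN): min(7.33, 8.67, 10) = 7.33

7.33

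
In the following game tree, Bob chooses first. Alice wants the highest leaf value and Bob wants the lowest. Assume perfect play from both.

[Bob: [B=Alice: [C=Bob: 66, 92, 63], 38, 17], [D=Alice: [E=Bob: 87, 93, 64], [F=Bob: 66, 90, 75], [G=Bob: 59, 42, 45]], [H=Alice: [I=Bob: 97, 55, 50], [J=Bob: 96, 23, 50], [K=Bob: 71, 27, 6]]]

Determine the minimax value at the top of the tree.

C (Bob): min(66, 92, 63) = 63
B (Alice): max(63, 38, 17) = 63
E (Bob): min(87, 93, 64) = 64
F (Bob): min(66, 90, 75) = 66
G (Bob): min(59, 42, 45) = 42
D (Alice): max(64, 66, 42) = 66
I (Bob): min(97, 55, 50) = 50
J (Bob): min(96, 23, 50) = 23
K (Bob): min(71, 27, 6) = 6
H (Alice): max(50, 23, 6) = 50
Root (Bob): min(63, 66, 50) = 50

50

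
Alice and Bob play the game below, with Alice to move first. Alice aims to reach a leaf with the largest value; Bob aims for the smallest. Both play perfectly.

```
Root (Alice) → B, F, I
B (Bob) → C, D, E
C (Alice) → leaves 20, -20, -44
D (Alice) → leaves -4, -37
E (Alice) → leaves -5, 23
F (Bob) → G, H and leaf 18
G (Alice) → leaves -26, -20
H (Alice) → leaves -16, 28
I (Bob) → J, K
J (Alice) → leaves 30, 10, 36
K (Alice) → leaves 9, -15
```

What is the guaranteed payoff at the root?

9

C (Alice): max(20, -20, -44) = 20
D (Alice): max(-4, -37) = -4
E (Alice): max(-5, 23) = 23
B (Bob): min(20, -4, 23) = -4
G (Alice): max(-26, -20) = -20
H (Alice): max(-16, 28) = 28
F (Bob): min(-20, 28, 18) = -20
J (Alice): max(30, 10, 36) = 36
K (Alice): max(9, -15) = 9
I (Bob): min(36, 9) = 9
Root (Alice): max(-4, -20, 9) = 9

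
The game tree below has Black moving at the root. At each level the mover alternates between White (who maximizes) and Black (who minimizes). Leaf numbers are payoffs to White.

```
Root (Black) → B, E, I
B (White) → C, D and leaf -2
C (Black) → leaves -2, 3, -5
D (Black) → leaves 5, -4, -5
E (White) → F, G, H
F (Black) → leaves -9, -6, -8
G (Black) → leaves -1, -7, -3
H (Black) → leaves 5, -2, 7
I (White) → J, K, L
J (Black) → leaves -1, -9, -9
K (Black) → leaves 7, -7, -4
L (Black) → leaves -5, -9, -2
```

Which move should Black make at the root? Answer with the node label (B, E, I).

C (Black): min(-2, 3, -5) = -5
D (Black): min(5, -4, -5) = -5
B (White): max(-5, -5, -2) = -2
F (Black): min(-9, -6, -8) = -9
G (Black): min(-1, -7, -3) = -7
H (Black): min(5, -2, 7) = -2
E (White): max(-9, -7, -2) = -2
J (Black): min(-1, -9, -9) = -9
K (Black): min(7, -7, -4) = -7
L (Black): min(-5, -9, -2) = -9
I (White): max(-9, -7, -9) = -7
Root (Black): min(-2, -2, -7) = -7
Black picks the child with the lowest value: I (value -7).

I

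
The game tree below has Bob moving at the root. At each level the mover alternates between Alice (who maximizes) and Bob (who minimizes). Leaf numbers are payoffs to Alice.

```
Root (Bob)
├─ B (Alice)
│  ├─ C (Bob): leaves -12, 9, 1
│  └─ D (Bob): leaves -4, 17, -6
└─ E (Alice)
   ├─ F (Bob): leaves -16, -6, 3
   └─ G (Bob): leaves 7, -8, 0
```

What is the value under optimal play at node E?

F: min(-16, -6, 3) = -16
G: min(7, -8, 0) = -8
E: max(-16, -8) = -8

-8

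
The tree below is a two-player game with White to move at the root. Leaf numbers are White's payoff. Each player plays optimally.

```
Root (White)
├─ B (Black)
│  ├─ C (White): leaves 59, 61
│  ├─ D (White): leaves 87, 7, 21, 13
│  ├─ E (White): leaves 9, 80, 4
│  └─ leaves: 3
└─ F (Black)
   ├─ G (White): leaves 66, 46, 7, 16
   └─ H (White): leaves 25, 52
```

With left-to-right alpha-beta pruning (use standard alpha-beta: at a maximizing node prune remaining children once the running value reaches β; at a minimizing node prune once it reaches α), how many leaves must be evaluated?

12

C [α=-∞,β=+∞]: v=61
D [α=-∞,β=61]: v=87 after child 1 ≥ β → β-cutoff, skip 3
E [α=-∞,β=61]: v=80 after child 2 ≥ β → β-cutoff, skip 1
B [α=-∞,β=+∞]: v=3
G [α=3,β=+∞]: v=66
H [α=3,β=66]: v=52
F [α=3,β=+∞]: v=52
Root [α=-∞,β=+∞]: v=52
Leaves evaluated: 12 of 16.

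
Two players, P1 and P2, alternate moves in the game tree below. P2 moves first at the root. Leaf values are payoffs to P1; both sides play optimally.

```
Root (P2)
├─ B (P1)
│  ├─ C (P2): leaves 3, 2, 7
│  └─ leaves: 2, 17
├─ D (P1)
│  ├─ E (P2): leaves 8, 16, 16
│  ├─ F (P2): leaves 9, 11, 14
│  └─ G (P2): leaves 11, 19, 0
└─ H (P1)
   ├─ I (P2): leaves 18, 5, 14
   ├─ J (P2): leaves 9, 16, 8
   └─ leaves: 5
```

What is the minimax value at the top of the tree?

8

C (P2): min(3, 2, 7) = 2
B (P1): max(2, 2, 17) = 17
E (P2): min(8, 16, 16) = 8
F (P2): min(9, 11, 14) = 9
G (P2): min(11, 19, 0) = 0
D (P1): max(8, 9, 0) = 9
I (P2): min(18, 5, 14) = 5
J (P2): min(9, 16, 8) = 8
H (P1): max(5, 8, 5) = 8
Root (P2): min(17, 9, 8) = 8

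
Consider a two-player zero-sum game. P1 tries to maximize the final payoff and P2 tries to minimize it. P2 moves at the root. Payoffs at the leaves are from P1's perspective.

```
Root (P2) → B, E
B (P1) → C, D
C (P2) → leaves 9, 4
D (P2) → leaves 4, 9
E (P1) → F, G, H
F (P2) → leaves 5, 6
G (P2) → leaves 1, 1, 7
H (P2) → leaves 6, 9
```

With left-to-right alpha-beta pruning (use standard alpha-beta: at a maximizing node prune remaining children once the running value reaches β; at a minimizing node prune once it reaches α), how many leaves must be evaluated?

5

C [α=-∞,β=+∞]: v=4
D [α=4,β=+∞]: v=4 after child 1 ≤ α → α-cutoff, skip 1
B [α=-∞,β=+∞]: v=4
F [α=-∞,β=4]: v=5
E [α=-∞,β=4]: v=5 after child 1 ≥ β → β-cutoff, skip 2
Root [α=-∞,β=+∞]: v=4
Leaves evaluated: 5 of 11.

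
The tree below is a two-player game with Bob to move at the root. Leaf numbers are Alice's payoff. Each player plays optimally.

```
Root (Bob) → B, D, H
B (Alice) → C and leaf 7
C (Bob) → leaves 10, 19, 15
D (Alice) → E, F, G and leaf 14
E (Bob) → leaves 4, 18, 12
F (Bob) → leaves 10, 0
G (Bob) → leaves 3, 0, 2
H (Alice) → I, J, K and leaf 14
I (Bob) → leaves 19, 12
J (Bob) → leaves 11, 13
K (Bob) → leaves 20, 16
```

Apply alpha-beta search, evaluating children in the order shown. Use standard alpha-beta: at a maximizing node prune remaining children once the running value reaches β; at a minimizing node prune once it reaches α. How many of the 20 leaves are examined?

13

C [α=-∞,β=+∞]: v=10
B [α=-∞,β=+∞]: v=10
E [α=-∞,β=10]: v=4
F [α=4,β=10]: v=0
G [α=4,β=10]: v=3 after child 1 ≤ α → α-cutoff, skip 2
D [α=-∞,β=10]: v=14
I [α=-∞,β=10]: v=12
H [α=-∞,β=10]: v=12 after child 1 ≥ β → β-cutoff, skip 3
Root [α=-∞,β=+∞]: v=10
Leaves evaluated: 13 of 20.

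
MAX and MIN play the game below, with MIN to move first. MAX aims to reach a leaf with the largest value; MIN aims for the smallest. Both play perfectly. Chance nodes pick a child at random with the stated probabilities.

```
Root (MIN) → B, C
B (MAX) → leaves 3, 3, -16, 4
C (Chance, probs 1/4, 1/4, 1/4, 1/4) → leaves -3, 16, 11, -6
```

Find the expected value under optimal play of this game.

4

B (MAX): max(3, 3, -16, 4) = 4
C (Chance): 1/4·-3 + 1/4·16 + 1/4·11 + 1/4·-6 = 4.5
Root (MIN): min(4, 4.5) = 4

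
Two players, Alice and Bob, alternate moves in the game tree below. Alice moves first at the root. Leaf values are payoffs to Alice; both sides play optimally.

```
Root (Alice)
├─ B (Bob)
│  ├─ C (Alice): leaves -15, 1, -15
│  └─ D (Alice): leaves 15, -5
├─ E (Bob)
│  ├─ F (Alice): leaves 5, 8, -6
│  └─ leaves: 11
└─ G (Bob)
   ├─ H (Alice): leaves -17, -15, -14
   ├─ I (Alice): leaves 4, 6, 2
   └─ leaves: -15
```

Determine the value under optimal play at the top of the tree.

8

C (Alice): max(-15, 1, -15) = 1
D (Alice): max(15, -5) = 15
B (Bob): min(1, 15) = 1
F (Alice): max(5, 8, -6) = 8
E (Bob): min(8, 11) = 8
H (Alice): max(-17, -15, -14) = -14
I (Alice): max(4, 6, 2) = 6
G (Bob): min(-14, 6, -15) = -15
Root (Alice): max(1, 8, -15) = 8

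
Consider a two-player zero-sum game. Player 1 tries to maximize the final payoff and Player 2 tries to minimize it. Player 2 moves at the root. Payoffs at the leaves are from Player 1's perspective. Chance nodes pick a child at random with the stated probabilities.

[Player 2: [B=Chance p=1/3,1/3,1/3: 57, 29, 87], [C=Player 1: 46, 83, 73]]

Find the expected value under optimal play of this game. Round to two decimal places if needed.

B (Chance): 1/3·57 + 1/3·29 + 1/3·87 = 57.67
C (Player 1): max(46, 83, 73) = 83
Root (Player 2): min(57.67, 83) = 57.67

57.67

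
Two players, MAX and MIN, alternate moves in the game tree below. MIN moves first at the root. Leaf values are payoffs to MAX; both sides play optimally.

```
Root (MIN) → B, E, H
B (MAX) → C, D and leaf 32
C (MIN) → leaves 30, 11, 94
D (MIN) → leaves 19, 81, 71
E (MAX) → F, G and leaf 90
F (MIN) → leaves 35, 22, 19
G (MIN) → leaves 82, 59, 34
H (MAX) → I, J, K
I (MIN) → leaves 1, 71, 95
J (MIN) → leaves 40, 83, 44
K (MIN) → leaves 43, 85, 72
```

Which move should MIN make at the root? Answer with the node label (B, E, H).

C (MIN): min(30, 11, 94) = 11
D (MIN): min(19, 81, 71) = 19
B (MAX): max(11, 19, 32) = 32
F (MIN): min(35, 22, 19) = 19
G (MIN): min(82, 59, 34) = 34
E (MAX): max(19, 34, 90) = 90
I (MIN): min(1, 71, 95) = 1
J (MIN): min(40, 83, 44) = 40
K (MIN): min(43, 85, 72) = 43
H (MAX): max(1, 40, 43) = 43
Root (MIN): min(32, 90, 43) = 32
MIN picks the child with the lowest value: B (value 32).

B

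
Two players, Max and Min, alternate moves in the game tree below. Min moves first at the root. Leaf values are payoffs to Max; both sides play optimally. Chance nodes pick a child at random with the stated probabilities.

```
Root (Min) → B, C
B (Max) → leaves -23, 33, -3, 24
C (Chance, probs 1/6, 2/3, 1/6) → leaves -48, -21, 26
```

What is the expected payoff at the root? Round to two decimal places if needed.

B (Max): max(-23, 33, -3, 24) = 33
C (Chance): 1/6·-48 + 2/3·-21 + 1/6·26 = -17.67
Root (Min): min(33, -17.67) = -17.67

-17.67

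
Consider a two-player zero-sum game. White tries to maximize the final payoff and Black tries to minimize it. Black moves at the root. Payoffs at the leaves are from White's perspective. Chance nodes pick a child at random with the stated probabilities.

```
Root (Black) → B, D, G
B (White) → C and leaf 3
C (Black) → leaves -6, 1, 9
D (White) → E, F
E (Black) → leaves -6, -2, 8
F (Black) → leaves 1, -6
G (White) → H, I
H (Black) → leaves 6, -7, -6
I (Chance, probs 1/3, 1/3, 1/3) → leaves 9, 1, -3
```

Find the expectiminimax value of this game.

-6

C (Black): min(-6, 1, 9) = -6
B (White): max(-6, 3) = 3
E (Black): min(-6, -2, 8) = -6
F (Black): min(1, -6) = -6
D (White): max(-6, -6) = -6
H (Black): min(6, -7, -6) = -7
I (Chance): 1/3·9 + 1/3·1 + 1/3·-3 = 2.33
G (White): max(-7, 2.33) = 2.33
Root (Black): min(3, -6, 2.33) = -6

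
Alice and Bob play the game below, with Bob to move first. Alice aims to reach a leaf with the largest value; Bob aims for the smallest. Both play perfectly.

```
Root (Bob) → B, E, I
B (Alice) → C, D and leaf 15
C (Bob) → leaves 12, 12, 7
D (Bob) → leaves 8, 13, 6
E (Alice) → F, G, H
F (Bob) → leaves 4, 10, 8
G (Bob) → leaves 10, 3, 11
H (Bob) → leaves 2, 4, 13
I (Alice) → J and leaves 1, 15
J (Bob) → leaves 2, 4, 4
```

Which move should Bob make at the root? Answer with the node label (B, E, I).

E

C (Bob): min(12, 12, 7) = 7
D (Bob): min(8, 13, 6) = 6
B (Alice): max(7, 6, 15) = 15
F (Bob): min(4, 10, 8) = 4
G (Bob): min(10, 3, 11) = 3
H (Bob): min(2, 4, 13) = 2
E (Alice): max(4, 3, 2) = 4
J (Bob): min(2, 4, 4) = 2
I (Alice): max(2, 1, 15) = 15
Root (Bob): min(15, 4, 15) = 4
Bob picks the child with the lowest value: E (value 4).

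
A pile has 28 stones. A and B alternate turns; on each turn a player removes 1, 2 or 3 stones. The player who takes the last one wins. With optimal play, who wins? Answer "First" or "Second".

Compute winning (W) and losing (L) positions by backward induction:
i:   0  1  2  3  4  5  6  7  8  9 10 11 12 13 14 15 16 17 18 19 20 21 22 23 24 25 26 27 28
     L  W  W  W  L  W  W  W  L  W  W  W  L  W  W  W  L  W  W  W  L  W  W  W  L  W  W  W  L
Position 28 is L, so the second player wins.

Second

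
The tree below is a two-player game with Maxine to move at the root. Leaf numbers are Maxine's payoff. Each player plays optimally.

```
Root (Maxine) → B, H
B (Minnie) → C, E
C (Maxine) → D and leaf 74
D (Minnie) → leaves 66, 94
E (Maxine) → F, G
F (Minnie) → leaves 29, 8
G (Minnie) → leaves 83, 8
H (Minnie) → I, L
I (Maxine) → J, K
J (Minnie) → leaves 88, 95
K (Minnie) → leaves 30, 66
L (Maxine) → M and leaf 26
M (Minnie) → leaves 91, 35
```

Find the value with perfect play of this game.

D (Minnie): min(66, 94) = 66
C (Maxine): max(66, 74) = 74
F (Minnie): min(29, 8) = 8
G (Minnie): min(83, 8) = 8
E (Maxine): max(8, 8) = 8
B (Minnie): min(74, 8) = 8
J (Minnie): min(88, 95) = 88
K (Minnie): min(30, 66) = 30
I (Maxine): max(88, 30) = 88
M (Minnie): min(91, 35) = 35
L (Maxine): max(35, 26) = 35
H (Minnie): min(88, 35) = 35
Root (Maxine): max(8, 35) = 35

35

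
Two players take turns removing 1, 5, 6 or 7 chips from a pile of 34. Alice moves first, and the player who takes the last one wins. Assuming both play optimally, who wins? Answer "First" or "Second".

W/L table (W = player to move can force a win):
i:   0  1  2  3  4  5  6  7  8  9 10 11 12 13 14 15 16 17 18 19 20 21 22 23 24 25 26 27 28 29 30 31 32 33 34
     L  W  L  W  L  W  W  W  W  W  W  W  L  W  L  W  L  W  W  W  W  W  W  W  L  W  L  W  L  W  W  W  W  W  W
Position 34 is W, so the first player wins.

First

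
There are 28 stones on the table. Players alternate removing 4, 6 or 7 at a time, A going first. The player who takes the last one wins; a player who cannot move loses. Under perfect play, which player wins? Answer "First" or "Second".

First

Compute winning (W) and losing (L) positions by backward induction:
i:   0  1  2  3  4  5  6  7  8  9 10 11 12 13 14 15 16 17 18 19 20 21 22 23 24 25 26 27 28
     L  L  L  L  W  W  W  W  W  W  W  L  L  L  L  W  W  W  W  W  W  W  L  L  L  L  W  W  W
Position 28 is W, so the first player wins.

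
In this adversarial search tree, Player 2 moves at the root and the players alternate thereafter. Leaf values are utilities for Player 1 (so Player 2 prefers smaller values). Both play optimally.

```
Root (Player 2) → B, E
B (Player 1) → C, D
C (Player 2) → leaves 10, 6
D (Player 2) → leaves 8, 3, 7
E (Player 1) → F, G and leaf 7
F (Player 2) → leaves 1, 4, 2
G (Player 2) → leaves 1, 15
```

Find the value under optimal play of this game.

6

C (Player 2): min(10, 6) = 6
D (Player 2): min(8, 3, 7) = 3
B (Player 1): max(6, 3) = 6
F (Player 2): min(1, 4, 2) = 1
G (Player 2): min(1, 15) = 1
E (Player 1): max(1, 1, 7) = 7
Root (Player 2): min(6, 7) = 6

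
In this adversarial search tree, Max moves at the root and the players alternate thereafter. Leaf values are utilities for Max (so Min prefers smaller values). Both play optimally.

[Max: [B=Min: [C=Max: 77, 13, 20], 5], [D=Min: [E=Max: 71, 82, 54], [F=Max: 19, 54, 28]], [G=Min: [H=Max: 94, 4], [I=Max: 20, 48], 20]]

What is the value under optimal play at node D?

54

E: max(71, 82, 54) = 82
F: max(19, 54, 28) = 54
D: min(82, 54) = 54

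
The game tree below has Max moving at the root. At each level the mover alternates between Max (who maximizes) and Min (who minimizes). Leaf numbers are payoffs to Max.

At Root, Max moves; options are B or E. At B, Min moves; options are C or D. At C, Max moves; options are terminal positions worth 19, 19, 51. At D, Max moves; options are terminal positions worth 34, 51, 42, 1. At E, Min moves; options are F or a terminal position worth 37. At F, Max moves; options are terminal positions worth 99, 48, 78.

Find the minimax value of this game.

C (Max): max(19, 19, 51) = 51
D (Max): max(34, 51, 42, 1) = 51
B (Min): min(51, 51) = 51
F (Max): max(99, 48, 78) = 99
E (Min): min(99, 37) = 37
Root (Max): max(51, 37) = 51

51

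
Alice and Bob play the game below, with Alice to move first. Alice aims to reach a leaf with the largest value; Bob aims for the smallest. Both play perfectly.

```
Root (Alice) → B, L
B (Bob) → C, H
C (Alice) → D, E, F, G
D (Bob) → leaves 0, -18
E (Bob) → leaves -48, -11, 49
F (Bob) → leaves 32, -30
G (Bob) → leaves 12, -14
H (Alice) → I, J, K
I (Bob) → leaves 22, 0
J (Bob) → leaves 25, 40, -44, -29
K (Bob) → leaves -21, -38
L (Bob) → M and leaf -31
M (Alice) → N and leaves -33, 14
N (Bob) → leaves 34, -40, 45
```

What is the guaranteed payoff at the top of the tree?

D (Bob): min(0, -18) = -18
E (Bob): min(-48, -11, 49) = -48
F (Bob): min(32, -30) = -30
G (Bob): min(12, -14) = -14
C (Alice): max(-18, -48, -30, -14) = -14
I (Bob): min(22, 0) = 0
J (Bob): min(25, 40, -44, -29) = -44
K (Bob): min(-21, -38) = -38
H (Alice): max(0, -44, -38) = 0
B (Bob): min(-14, 0) = -14
N (Bob): min(34, -40, 45) = -40
M (Alice): max(-40, -33, 14) = 14
L (Bob): min(14, -31) = -31
Root (Alice): max(-14, -31) = -14

-14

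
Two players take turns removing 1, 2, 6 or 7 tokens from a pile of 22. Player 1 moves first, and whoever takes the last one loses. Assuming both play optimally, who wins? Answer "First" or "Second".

First

Positions where the player to move wins (W) vs loses (L):
i:   0  1  2  3  4  5  6  7  8  9 10 11 12 13 14 15 16 17 18 19 20 21 22
     W  L  W  W  L  W  W  W  W  L  W  W  L  W  W  W  W  L  W  W  L  W  W
Position 22 is W, so the first player wins.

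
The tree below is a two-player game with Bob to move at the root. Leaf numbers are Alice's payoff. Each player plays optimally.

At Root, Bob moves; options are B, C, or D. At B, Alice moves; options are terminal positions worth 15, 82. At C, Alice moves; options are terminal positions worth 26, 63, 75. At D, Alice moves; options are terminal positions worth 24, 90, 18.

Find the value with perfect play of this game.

75

B (Alice): max(15, 82) = 82
C (Alice): max(26, 63, 75) = 75
D (Alice): max(24, 90, 18) = 90
Root (Bob): min(82, 75, 90) = 75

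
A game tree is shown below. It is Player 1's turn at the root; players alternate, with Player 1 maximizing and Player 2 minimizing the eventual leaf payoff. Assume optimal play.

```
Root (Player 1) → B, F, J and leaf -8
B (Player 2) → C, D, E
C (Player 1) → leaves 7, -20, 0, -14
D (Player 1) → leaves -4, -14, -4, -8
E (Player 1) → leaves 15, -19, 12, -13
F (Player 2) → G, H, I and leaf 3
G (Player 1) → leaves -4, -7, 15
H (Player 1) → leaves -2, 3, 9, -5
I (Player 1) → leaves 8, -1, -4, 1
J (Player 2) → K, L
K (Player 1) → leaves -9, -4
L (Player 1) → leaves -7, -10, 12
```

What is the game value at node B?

C: max(7, -20, 0, -14) = 7
D: max(-4, -14, -4, -8) = -4
E: max(15, -19, 12, -13) = 15
B: min(7, -4, 15) = -4

-4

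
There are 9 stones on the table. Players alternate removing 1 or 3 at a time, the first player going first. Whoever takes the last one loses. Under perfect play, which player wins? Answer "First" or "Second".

Compute winning (W) and losing (L) positions by backward induction:
i:   0  1  2  3  4  5  6  7  8  9
     W  L  W  L  W  L  W  L  W  L
Position 9 is L, so the second player wins.

Second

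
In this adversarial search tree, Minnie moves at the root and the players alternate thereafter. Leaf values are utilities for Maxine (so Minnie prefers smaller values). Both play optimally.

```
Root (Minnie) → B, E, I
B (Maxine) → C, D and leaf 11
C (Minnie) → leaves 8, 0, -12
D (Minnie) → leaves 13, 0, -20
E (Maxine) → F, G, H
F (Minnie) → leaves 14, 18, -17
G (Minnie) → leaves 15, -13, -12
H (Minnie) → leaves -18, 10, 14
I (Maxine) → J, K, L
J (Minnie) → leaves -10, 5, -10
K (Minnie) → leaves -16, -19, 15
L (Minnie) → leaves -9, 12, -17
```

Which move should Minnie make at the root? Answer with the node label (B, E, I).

C (Minnie): min(8, 0, -12) = -12
D (Minnie): min(13, 0, -20) = -20
B (Maxine): max(-12, -20, 11) = 11
F (Minnie): min(14, 18, -17) = -17
G (Minnie): min(15, -13, -12) = -13
H (Minnie): min(-18, 10, 14) = -18
E (Maxine): max(-17, -13, -18) = -13
J (Minnie): min(-10, 5, -10) = -10
K (Minnie): min(-16, -19, 15) = -19
L (Minnie): min(-9, 12, -17) = -17
I (Maxine): max(-10, -19, -17) = -10
Root (Minnie): min(11, -13, -10) = -13
Minnie picks the child with the lowest value: E (value -13).

E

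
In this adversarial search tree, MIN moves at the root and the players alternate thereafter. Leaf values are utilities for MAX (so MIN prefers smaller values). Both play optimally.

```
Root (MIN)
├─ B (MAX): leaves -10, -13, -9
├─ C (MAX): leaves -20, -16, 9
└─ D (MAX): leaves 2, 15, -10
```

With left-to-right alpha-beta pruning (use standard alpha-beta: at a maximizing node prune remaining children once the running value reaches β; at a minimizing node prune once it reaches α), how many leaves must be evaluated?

B [α=-∞,β=+∞]: v=-9
C [α=-∞,β=-9]: v=9
D [α=-∞,β=-9]: v=2 after child 1 ≥ β → β-cutoff, skip 2
Root [α=-∞,β=+∞]: v=-9
Leaves evaluated: 7 of 9.

7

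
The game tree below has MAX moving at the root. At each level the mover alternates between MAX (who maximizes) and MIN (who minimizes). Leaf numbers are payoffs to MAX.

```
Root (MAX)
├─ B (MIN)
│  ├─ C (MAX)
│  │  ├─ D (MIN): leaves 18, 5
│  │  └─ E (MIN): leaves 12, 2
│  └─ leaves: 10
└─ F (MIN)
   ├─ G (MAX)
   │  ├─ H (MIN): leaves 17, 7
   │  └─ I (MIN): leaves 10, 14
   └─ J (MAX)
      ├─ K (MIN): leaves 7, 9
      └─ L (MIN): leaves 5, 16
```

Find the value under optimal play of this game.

D (MIN): min(18, 5) = 5
E (MIN): min(12, 2) = 2
C (MAX): max(5, 2) = 5
B (MIN): min(5, 10) = 5
H (MIN): min(17, 7) = 7
I (MIN): min(10, 14) = 10
G (MAX): max(7, 10) = 10
K (MIN): min(7, 9) = 7
L (MIN): min(5, 16) = 5
J (MAX): max(7, 5) = 7
F (MIN): min(10, 7) = 7
Root (MAX): max(5, 7) = 7

7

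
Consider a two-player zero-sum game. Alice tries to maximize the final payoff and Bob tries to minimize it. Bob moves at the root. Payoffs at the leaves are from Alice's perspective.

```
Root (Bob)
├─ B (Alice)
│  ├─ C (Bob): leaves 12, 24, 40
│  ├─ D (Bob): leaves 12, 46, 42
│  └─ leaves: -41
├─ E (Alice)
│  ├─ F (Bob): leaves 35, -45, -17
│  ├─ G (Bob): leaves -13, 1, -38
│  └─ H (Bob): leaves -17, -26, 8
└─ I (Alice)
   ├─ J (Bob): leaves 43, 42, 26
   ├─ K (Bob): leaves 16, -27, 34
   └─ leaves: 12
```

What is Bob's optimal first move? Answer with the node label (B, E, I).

E

C (Bob): min(12, 24, 40) = 12
D (Bob): min(12, 46, 42) = 12
B (Alice): max(12, 12, -41) = 12
F (Bob): min(35, -45, -17) = -45
G (Bob): min(-13, 1, -38) = -38
H (Bob): min(-17, -26, 8) = -26
E (Alice): max(-45, -38, -26) = -26
J (Bob): min(43, 42, 26) = 26
K (Bob): min(16, -27, 34) = -27
I (Alice): max(26, -27, 12) = 26
Root (Bob): min(12, -26, 26) = -26
Bob picks the child with the lowest value: E (value -26).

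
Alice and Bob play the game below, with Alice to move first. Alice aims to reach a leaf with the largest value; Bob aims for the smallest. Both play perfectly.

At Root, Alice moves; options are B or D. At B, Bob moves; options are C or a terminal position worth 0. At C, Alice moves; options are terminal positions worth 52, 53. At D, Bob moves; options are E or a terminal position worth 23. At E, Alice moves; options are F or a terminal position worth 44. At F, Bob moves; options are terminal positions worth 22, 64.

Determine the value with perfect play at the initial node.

C (Alice): max(52, 53) = 53
B (Bob): min(53, 0) = 0
F (Bob): min(22, 64) = 22
E (Alice): max(22, 44) = 44
D (Bob): min(44, 23) = 23
Root (Alice): max(0, 23) = 23

23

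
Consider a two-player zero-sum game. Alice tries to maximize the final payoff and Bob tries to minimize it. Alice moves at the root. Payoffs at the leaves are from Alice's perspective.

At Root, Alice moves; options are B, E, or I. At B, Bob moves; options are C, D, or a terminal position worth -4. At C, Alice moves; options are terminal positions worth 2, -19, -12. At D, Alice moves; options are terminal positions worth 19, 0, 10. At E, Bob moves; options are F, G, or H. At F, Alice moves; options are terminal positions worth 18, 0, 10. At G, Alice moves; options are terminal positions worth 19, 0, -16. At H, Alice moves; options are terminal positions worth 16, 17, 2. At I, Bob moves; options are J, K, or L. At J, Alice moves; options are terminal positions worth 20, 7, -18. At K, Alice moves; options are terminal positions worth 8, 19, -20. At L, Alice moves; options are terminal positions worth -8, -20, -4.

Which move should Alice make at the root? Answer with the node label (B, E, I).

C (Alice): max(2, -19, -12) = 2
D (Alice): max(19, 0, 10) = 19
B (Bob): min(2, 19, -4) = -4
F (Alice): max(18, 0, 10) = 18
G (Alice): max(19, 0, -16) = 19
H (Alice): max(16, 17, 2) = 17
E (Bob): min(18, 19, 17) = 17
J (Alice): max(20, 7, -18) = 20
K (Alice): max(8, 19, -20) = 19
L (Alice): max(-8, -20, -4) = -4
I (Bob): min(20, 19, -4) = -4
Root (Alice): max(-4, 17, -4) = 17
Alice picks the child with the highest value: E (value 17).

E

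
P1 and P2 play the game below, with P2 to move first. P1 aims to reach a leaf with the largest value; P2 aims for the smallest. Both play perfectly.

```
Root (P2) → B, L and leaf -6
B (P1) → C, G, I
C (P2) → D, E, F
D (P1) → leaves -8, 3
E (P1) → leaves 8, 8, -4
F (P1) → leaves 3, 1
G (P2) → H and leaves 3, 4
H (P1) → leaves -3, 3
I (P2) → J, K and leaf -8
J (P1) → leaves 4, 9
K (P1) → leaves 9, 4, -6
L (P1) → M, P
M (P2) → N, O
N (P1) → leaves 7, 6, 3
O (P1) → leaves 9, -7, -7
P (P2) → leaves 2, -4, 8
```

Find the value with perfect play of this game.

-6

D (P1): max(-8, 3) = 3
E (P1): max(8, 8, -4) = 8
F (P1): max(3, 1) = 3
C (P2): min(3, 8, 3) = 3
H (P1): max(-3, 3) = 3
G (P2): min(3, 3, 4) = 3
J (P1): max(4, 9) = 9
K (P1): max(9, 4, -6) = 9
I (P2): min(9, 9, -8) = -8
B (P1): max(3, 3, -8) = 3
N (P1): max(7, 6, 3) = 7
O (P1): max(9, -7, -7) = 9
M (P2): min(7, 9) = 7
P (P2): min(2, -4, 8) = -4
L (P1): max(7, -4) = 7
Root (P2): min(3, 7, -6) = -6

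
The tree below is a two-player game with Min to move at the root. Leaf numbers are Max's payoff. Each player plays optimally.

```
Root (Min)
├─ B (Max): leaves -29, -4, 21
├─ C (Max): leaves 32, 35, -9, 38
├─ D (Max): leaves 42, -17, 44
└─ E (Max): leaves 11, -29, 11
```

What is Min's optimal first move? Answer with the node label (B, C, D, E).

E

B (Max): max(-29, -4, 21) = 21
C (Max): max(32, 35, -9, 38) = 38
D (Max): max(42, -17, 44) = 44
E (Max): max(11, -29, 11) = 11
Root (Min): min(21, 38, 44, 11) = 11
Min picks the child with the lowest value: E (value 11).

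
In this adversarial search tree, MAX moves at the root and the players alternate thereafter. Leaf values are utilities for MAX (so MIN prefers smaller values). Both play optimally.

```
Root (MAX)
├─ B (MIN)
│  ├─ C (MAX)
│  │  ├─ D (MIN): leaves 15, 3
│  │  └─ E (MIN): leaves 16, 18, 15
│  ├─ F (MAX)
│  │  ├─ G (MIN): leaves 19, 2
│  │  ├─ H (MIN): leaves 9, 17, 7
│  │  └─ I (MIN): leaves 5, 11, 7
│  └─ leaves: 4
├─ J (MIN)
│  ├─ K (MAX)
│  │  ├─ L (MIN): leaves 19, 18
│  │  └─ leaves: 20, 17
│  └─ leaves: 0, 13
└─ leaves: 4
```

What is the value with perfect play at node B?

D: min(15, 3) = 3
E: min(16, 18, 15) = 15
C: max(3, 15) = 15
G: min(19, 2) = 2
H: min(9, 17, 7) = 7
I: min(5, 11, 7) = 5
F: max(2, 7, 5) = 7
B: min(15, 7, 4) = 4

4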